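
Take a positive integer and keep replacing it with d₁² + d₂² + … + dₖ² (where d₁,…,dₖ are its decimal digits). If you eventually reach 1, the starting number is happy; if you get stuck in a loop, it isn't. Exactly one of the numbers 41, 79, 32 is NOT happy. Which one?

41

41: 41 → 17 → 50 → 25 → 29 → 85 → 89 → 145 → 42 → 20 → 4 → 16 → 37 → 58 → 89  — repeats 89 (not happy)
79: 79 → 130 → 10 → 1  — reaches 1 (happy)
32: 32 → 13 → 10 → 1  — reaches 1 (happy)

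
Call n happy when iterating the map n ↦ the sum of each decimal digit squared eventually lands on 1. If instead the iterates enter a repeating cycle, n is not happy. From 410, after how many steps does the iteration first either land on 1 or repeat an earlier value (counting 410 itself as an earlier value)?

410 → 4² + 1² + 0² = 17
17 → 1² + 7² = 50
50 → 5² + 0² = 25
25 → 2² + 5² = 29
29 → 2² + 9² = 85
85 → 8² + 5² = 89
89 → 8² + 9² = 145
145 → 1² + 4² + 5² = 42
42 → 4² + 2² = 20
20 → 2² + 0² = 4
4 → 4² = 16
16 → 1² + 6² = 37
37 → 3² + 7² = 58
58 → 5² + 8² = 89  — 89 repeats.
That took 14 steps.

14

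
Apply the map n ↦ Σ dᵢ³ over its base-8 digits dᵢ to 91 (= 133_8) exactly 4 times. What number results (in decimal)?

91 = (1,3,3)_8 → 1³ + 3³ + 3³ = 1 + 27 + 27 = 55
55 = (6,7)_8 → 6³ + 7³ = 216 + 343 = 559
559 = (1,0,5,7)_8 → 1³ + 0³ + 5³ + 7³ = 1 + 0 + 125 + 343 = 469
469 = (7,2,5)_8 → 7³ + 2³ + 5³ = 343 + 8 + 125 = 476

476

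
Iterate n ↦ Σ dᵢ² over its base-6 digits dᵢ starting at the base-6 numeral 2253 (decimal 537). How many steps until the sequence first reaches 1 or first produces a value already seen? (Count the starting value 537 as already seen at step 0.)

537 = (2,2,5,3)_6 → 2² + 2² + 5² + 3² = 4 + 4 + 25 + 9 = 42
42 = (1,1,0)_6 → 1² + 1² + 0² = 1 + 1 + 0 = 2
2 = (2)_6 → 2² = 4
4 = (4)_6 → 4² = 16
16 = (2,4)_6 → 2² + 4² = 4 + 16 = 20
20 = (3,2)_6 → 3² + 2² = 9 + 4 = 13
13 = (2,1)_6 → 2² + 1² = 4 + 1 = 5
5 = (5)_6 → 5² = 25
25 = (4,1)_6 → 4² + 1² = 16 + 1 = 17
17 = (2,5)_6 → 2² + 5² = 4 + 25 = 29
29 = (4,5)_6 → 4² + 5² = 16 + 25 = 41
41 = (1,0,5)_6 → 1² + 0² + 5² = 1 + 0 + 25 = 26
26 = (4,2)_6 → 4² + 2² = 16 + 4 = 20  — 20 repeats.
That took 13 steps.

13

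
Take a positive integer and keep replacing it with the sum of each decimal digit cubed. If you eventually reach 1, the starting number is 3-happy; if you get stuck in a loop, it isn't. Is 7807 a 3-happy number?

7807 → 1198
1198 → 1243
1243 → 100
100 → 1  — reached 1.

3-happy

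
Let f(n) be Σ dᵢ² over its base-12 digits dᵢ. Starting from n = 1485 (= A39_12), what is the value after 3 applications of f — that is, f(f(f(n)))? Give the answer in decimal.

85

1485 = (10,3,9)_12 → 10² + 3² + 9² = 190
190 = (1,3,10)_12 → 1² + 3² + 10² = 110
110 = (9,2)_12 → 9² + 2² = 85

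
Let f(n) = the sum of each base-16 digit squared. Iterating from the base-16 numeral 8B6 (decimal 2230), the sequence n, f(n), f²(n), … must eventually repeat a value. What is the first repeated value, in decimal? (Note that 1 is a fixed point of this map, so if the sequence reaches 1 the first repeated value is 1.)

2230 = (8,11,6)_16 → 8² + 11² + 6² = 221
221 = (13,13)_16 → 13² + 13² = 338
338 = (1,5,2)_16 → 1² + 5² + 2² = 30
30 = (1,14)_16 → 1² + 14² = 197
197 = (12,5)_16 → 12² + 5² = 169
169 = (10,9)_16 → 10² + 9² = 181
181 = (11,5)_16 → 11² + 5² = 146
146 = (9,2)_16 → 9² + 2² = 85
85 = (5,5)_16 → 5² + 5² = 50
50 = (3,2)_16 → 3² + 2² = 13
13 = (13)_16 → 13² = 169  — 169 already appeared earlier.

169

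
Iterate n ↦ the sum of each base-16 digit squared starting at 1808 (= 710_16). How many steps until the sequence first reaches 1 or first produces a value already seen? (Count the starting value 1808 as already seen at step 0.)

7

1808 = (7,1,0)_16 → 50
50 = (3,2)_16 → 13
13 = (13)_16 → 169
169 = (10,9)_16 → 181
181 = (11,5)_16 → 146
146 = (9,2)_16 → 85
85 = (5,5)_16 → 50  — 50 repeats.
That took 7 steps.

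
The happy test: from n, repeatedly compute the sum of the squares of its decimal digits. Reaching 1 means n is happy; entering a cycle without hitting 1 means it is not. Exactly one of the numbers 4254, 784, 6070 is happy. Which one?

4254: 4254 → 61 → 37 → 58 → 89 → 145 → 42 → 20 → 4 → 16 → 37  — repeats 37 (not happy)
784: 784 → 129 → 86 → 100 → 1  — reaches 1 (happy)
6070: 6070 → 85 → 89 → 145 → 42 → 20 → 4 → 16 → 37 → 58 → 89  — repeats 89 (not happy)

784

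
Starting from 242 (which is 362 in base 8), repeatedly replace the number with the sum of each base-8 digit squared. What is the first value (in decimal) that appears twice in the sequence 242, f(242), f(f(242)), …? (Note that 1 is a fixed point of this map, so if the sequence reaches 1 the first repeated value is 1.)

26

242 = (3,6,2)_8 → 3² + 6² + 2² = 49
49 = (6,1)_8 → 6² + 1² = 37
37 = (4,5)_8 → 4² + 5² = 41
41 = (5,1)_8 → 5² + 1² = 26
26 = (3,2)_8 → 3² + 2² = 13
13 = (1,5)_8 → 1² + 5² = 26  — 26 already appeared earlier.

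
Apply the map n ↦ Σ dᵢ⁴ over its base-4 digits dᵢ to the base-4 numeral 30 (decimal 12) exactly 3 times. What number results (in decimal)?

12 = (3,0)_4 → 3⁴ + 0⁴ = 81
81 = (1,1,0,1)_4 → 1⁴ + 1⁴ + 0⁴ + 1⁴ = 3
3 = (3)_4 → 3⁴ = 81

81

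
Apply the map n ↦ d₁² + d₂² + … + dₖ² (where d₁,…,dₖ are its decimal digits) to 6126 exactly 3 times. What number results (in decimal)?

6126 → 6² + 1² + 2² + 6² = 77
77 → 7² + 7² = 98
98 → 9² + 8² = 145

145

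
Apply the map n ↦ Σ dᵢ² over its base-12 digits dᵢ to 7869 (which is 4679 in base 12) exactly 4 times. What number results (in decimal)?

25

7869 = (4,6,7,9)_12 → 4² + 6² + 7² + 9² = 16 + 36 + 49 + 81 = 182
182 = (1,3,2)_12 → 1² + 3² + 2² = 1 + 9 + 4 = 14
14 = (1,2)_12 → 1² + 2² = 1 + 4 = 5
5 = (5)_12 → 5² = 25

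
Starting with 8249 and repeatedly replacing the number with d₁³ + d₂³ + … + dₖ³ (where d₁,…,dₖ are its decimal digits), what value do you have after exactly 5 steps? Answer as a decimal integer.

737

8249 → 8³ + 2³ + 4³ + 9³ = 512 + 8 + 64 + 729 = 1313
1313 → 1³ + 3³ + 1³ + 3³ = 1 + 27 + 1 + 27 = 56
56 → 5³ + 6³ = 125 + 216 = 341
341 → 3³ + 4³ + 1³ = 27 + 64 + 1 = 92
92 → 9³ + 2³ = 729 + 8 = 737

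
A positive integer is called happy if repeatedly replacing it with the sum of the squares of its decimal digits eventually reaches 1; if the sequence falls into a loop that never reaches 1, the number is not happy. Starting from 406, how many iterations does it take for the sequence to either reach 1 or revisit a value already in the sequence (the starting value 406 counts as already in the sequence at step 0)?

406 → 4² + 0² + 6² = 16 + 0 + 36 = 52
52 → 5² + 2² = 25 + 4 = 29
29 → 2² + 9² = 4 + 81 = 85
85 → 8² + 5² = 64 + 25 = 89
89 → 8² + 9² = 64 + 81 = 145
145 → 1² + 4² + 5² = 1 + 16 + 25 = 42
42 → 4² + 2² = 16 + 4 = 20
20 → 2² + 0² = 4 + 0 = 4
4 → 4² = 16
16 → 1² + 6² = 1 + 36 = 37
37 → 3² + 7² = 9 + 49 = 58
58 → 5² + 8² = 25 + 64 = 89  — 89 repeats.
That took 12 steps.

12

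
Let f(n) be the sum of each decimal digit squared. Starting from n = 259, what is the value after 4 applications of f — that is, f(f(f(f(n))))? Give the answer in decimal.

16

259 → 110
110 → 2
2 → 4
4 → 16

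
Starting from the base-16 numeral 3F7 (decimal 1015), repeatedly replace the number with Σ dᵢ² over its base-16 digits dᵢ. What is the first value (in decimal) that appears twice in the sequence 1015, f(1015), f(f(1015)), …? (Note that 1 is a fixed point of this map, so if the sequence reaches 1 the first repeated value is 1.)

1015 = (3,15,7)_16 → 3² + 15² + 7² = 283
283 = (1,1,11)_16 → 1² + 1² + 11² = 123
123 = (7,11)_16 → 7² + 11² = 170
170 = (10,10)_16 → 10² + 10² = 200
200 = (12,8)_16 → 12² + 8² = 208
208 = (13,0)_16 → 13² + 0² = 169
169 = (10,9)_16 → 10² + 9² = 181
181 = (11,5)_16 → 11² + 5² = 146
146 = (9,2)_16 → 9² + 2² = 85
85 = (5,5)_16 → 5² + 5² = 50
50 = (3,2)_16 → 3² + 2² = 13
13 = (13)_16 → 13² = 169  — 169 already appeared earlier.

169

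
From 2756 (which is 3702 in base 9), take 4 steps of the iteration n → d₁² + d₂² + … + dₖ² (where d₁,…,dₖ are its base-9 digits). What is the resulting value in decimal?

36

2756 = (3,7,0,2)_9 → 3² + 7² + 0² + 2² = 9 + 49 + 0 + 4 = 62
62 = (6,8)_9 → 6² + 8² = 36 + 64 = 100
100 = (1,2,1)_9 → 1² + 2² + 1² = 1 + 4 + 1 = 6
6 = (6)_9 → 6² = 36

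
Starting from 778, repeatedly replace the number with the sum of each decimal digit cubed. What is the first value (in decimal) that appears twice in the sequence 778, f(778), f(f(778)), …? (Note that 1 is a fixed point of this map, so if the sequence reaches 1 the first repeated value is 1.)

1

778 → 7³ + 7³ + 8³ = 343 + 343 + 512 = 1198
1198 → 1³ + 1³ + 9³ + 8³ = 1 + 1 + 729 + 512 = 1243
1243 → 1³ + 2³ + 4³ + 3³ = 1 + 8 + 64 + 27 = 100
100 → 1³ + 0³ + 0³ = 1 + 0 + 0 = 1  — reached the fixed point 1.
1 → 1, so 1 is the first repeated value.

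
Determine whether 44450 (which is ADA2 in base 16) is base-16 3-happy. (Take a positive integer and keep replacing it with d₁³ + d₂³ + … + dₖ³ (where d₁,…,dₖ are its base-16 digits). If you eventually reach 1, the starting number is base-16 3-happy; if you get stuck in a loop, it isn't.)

not base-16 3-happy

44450 = (10,13,10,2)_16 → 10³ + 13³ + 10³ + 2³ = 4205
4205 = (1,0,6,13)_16 → 1³ + 0³ + 6³ + 13³ = 2414
2414 = (9,6,14)_16 → 9³ + 6³ + 14³ = 3689
3689 = (14,6,9)_16 → 14³ + 6³ + 9³ = 3689  — 3689 already seen; the sequence cycles without reaching 1.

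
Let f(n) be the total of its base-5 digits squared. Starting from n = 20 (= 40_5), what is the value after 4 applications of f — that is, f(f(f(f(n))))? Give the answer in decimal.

16

20 = (4,0)_5 → 4² + 0² = 16 + 0 = 16
16 = (3,1)_5 → 3² + 1² = 9 + 1 = 10
10 = (2,0)_5 → 2² + 0² = 4 + 0 = 4
4 = (4)_5 → 4² = 16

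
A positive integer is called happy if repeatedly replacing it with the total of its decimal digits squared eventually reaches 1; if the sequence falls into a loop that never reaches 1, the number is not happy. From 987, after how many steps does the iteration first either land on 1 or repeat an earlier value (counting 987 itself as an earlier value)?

11

987 → 9² + 8² + 7² = 194
194 → 1² + 9² + 4² = 98
98 → 9² + 8² = 145
145 → 1² + 4² + 5² = 42
42 → 4² + 2² = 20
20 → 2² + 0² = 4
4 → 4² = 16
16 → 1² + 6² = 37
37 → 3² + 7² = 58
58 → 5² + 8² = 89
89 → 8² + 9² = 145  — 145 repeats.
That took 11 steps.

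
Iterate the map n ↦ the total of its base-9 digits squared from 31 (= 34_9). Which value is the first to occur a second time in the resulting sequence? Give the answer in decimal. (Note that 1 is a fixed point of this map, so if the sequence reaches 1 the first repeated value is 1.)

53

31 = (3,4)_9 → 3² + 4² = 9 + 16 = 25
25 = (2,7)_9 → 2² + 7² = 4 + 49 = 53
53 = (5,8)_9 → 5² + 8² = 25 + 64 = 89
89 = (1,0,8)_9 → 1² + 0² + 8² = 1 + 0 + 64 = 65
65 = (7,2)_9 → 7² + 2² = 49 + 4 = 53  — 53 already appeared earlier.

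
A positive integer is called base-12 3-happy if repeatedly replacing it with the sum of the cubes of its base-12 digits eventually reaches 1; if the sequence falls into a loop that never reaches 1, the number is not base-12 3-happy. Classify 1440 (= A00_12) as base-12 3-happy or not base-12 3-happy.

base-12 3-happy

1440 = (10,0,0)_12 → 1000
1000 = (6,11,4)_12 → 1611
1611 = (11,2,3)_12 → 1366
1366 = (9,5,10)_12 → 1854
1854 = (1,0,10,6)_12 → 1217
1217 = (8,5,5)_12 → 762
762 = (5,3,6)_12 → 368
368 = (2,6,8)_12 → 736
736 = (5,1,4)_12 → 190
190 = (1,3,10)_12 → 1028
1028 = (7,1,8)_12 → 856
856 = (5,11,4)_12 → 1520
1520 = (10,6,8)_12 → 1728
1728 = (1,0,0,0)_12 → 1  — reached 1.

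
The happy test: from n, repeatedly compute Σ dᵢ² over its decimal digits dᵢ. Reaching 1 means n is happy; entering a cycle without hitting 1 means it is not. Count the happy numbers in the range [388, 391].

388: 388 → 137 → 59 → 106 → 37 → 58 → 89 → 145 → 42 → 20 → 4 → 16 → 37  — not happy
389: 389 → 154 → 42 → 20 → 4 → 16 → 37 → 58 → 89 → 145 → 42  — not happy
390: 390 → 90 → 81 → 65 → 61 → 37 → 58 → 89 → 145 → 42 → 20 → 4 → 16 → 37  — not happy
391: 391 → 91 → 82 → 68 → 100 → 1  — happy
happy: 391

1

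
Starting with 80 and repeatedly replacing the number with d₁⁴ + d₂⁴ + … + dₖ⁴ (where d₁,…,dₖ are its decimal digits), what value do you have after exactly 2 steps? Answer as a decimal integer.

8113

80 → 8⁴ + 0⁴ = 4096 + 0 = 4096
4096 → 4⁴ + 0⁴ + 9⁴ + 6⁴ = 256 + 0 + 6561 + 1296 = 8113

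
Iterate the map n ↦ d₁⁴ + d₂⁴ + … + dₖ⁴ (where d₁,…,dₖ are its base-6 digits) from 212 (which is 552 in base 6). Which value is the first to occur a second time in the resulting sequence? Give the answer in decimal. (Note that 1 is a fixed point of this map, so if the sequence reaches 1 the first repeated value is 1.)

212 = (5,5,2)_6 → 5⁴ + 5⁴ + 2⁴ = 625 + 625 + 16 = 1266
1266 = (5,5,1,0)_6 → 5⁴ + 5⁴ + 1⁴ + 0⁴ = 625 + 625 + 1 + 0 = 1251
1251 = (5,4,4,3)_6 → 5⁴ + 4⁴ + 4⁴ + 3⁴ = 625 + 256 + 256 + 81 = 1218
1218 = (5,3,5,0)_6 → 5⁴ + 3⁴ + 5⁴ + 0⁴ = 625 + 81 + 625 + 0 = 1331
1331 = (1,0,0,5,5)_6 → 1⁴ + 0⁴ + 0⁴ + 5⁴ + 5⁴ = 1 + 0 + 0 + 625 + 625 = 1251  — 1251 already appeared earlier.

1251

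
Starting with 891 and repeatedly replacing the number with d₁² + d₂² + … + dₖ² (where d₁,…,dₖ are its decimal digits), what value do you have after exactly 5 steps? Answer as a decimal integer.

891 → 8² + 9² + 1² = 146
146 → 1² + 4² + 6² = 53
53 → 5² + 3² = 34
34 → 3² + 4² = 25
25 → 2² + 5² = 29

29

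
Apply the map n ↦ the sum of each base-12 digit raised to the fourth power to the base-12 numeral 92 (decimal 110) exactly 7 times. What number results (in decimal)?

6659

110 = (9,2)_12 → 9⁴ + 2⁴ = 6577
6577 = (3,9,8,1)_12 → 3⁴ + 9⁴ + 8⁴ + 1⁴ = 10739
10739 = (6,2,6,11)_12 → 6⁴ + 2⁴ + 6⁴ + 11⁴ = 17249
17249 = (9,11,9,5)_12 → 9⁴ + 11⁴ + 9⁴ + 5⁴ = 28388
28388 = (1,4,5,1,8)_12 → 1⁴ + 4⁴ + 5⁴ + 1⁴ + 8⁴ = 4979
4979 = (2,10,6,11)_12 → 2⁴ + 10⁴ + 6⁴ + 11⁴ = 25953
25953 = (1,3,0,2,9)_12 → 1⁴ + 3⁴ + 0⁴ + 2⁴ + 9⁴ = 6659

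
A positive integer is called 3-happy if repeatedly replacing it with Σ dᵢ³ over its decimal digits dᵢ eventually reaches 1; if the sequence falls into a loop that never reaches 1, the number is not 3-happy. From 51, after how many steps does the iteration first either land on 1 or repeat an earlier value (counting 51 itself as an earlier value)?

11

51 → 5³ + 1³ = 126
126 → 1³ + 2³ + 6³ = 225
225 → 2³ + 2³ + 5³ = 141
141 → 1³ + 4³ + 1³ = 66
66 → 6³ + 6³ = 432
432 → 4³ + 3³ + 2³ = 99
99 → 9³ + 9³ = 1458
1458 → 1³ + 4³ + 5³ + 8³ = 702
702 → 7³ + 0³ + 2³ = 351
351 → 3³ + 5³ + 1³ = 153
153 → 1³ + 5³ + 3³ = 153  — 153 repeats.
That took 11 steps.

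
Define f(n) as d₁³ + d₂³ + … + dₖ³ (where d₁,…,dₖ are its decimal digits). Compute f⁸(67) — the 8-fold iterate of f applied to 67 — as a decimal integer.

370

67 → 6³ + 7³ = 559
559 → 5³ + 5³ + 9³ = 979
979 → 9³ + 7³ + 9³ = 1801
1801 → 1³ + 8³ + 0³ + 1³ = 514
514 → 5³ + 1³ + 4³ = 190
190 → 1³ + 9³ + 0³ = 730
730 → 7³ + 3³ + 0³ = 370
370 → 3³ + 7³ + 0³ = 370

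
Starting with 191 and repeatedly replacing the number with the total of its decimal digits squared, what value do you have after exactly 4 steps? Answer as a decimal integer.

89

191 → 1² + 9² + 1² = 83
83 → 8² + 3² = 73
73 → 7² + 3² = 58
58 → 5² + 8² = 89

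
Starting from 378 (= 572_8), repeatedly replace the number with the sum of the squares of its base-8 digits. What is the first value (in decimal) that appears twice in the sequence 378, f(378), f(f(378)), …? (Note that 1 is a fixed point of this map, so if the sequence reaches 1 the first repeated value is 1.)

52

378 = (5,7,2)_8 → 78
78 = (1,1,6)_8 → 38
38 = (4,6)_8 → 52
52 = (6,4)_8 → 52  — 52 already appeared earlier.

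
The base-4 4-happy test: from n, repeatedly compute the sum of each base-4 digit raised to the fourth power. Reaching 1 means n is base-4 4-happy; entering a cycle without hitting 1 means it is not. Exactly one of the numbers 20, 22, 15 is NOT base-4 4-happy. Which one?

20: 20 → 2 → 16 → 1  — reaches 1 (base-4 4-happy)
22: 22 → 18 → 17 → 2 → 16 → 1  — reaches 1 (base-4 4-happy)
15: 15 → 162 → 48 → 81 → 3 → 81  — repeats 81 (not base-4 4-happy)

15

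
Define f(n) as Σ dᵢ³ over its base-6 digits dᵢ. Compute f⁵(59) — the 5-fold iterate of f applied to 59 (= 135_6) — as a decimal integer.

27

59 = (1,3,5)_6 → 1³ + 3³ + 5³ = 153
153 = (4,1,3)_6 → 4³ + 1³ + 3³ = 92
92 = (2,3,2)_6 → 2³ + 3³ + 2³ = 43
43 = (1,1,1)_6 → 1³ + 1³ + 1³ = 3
3 = (3)_6 → 3³ = 27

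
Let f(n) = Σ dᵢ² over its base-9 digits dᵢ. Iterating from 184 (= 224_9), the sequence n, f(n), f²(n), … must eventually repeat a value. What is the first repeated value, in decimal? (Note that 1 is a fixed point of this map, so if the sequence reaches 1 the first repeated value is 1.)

184 = (2,2,4)_9 → 2² + 2² + 4² = 24
24 = (2,6)_9 → 2² + 6² = 40
40 = (4,4)_9 → 4² + 4² = 32
32 = (3,5)_9 → 3² + 5² = 34
34 = (3,7)_9 → 3² + 7² = 58
58 = (6,4)_9 → 6² + 4² = 52
52 = (5,7)_9 → 5² + 7² = 74
74 = (8,2)_9 → 8² + 2² = 68
68 = (7,5)_9 → 7² + 5² = 74  — 74 already appeared earlier.

74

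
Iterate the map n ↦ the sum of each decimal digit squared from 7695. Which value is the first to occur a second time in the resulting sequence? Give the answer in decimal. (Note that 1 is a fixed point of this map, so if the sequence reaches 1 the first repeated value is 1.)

7695 → 191
191 → 83
83 → 73
73 → 58
58 → 89
89 → 145
145 → 42
42 → 20
20 → 4
4 → 16
16 → 37
37 → 58  — 58 already appeared earlier.

58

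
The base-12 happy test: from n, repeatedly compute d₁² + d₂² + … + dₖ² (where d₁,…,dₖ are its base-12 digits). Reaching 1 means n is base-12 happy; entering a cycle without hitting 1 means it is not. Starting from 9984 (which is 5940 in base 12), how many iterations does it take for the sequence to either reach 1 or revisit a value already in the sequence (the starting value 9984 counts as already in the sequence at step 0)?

9984 = (5,9,4,0)_12 → 122
122 = (10,2)_12 → 104
104 = (8,8)_12 → 128
128 = (10,8)_12 → 164
164 = (1,1,8)_12 → 66
66 = (5,6)_12 → 61
61 = (5,1)_12 → 26
26 = (2,2)_12 → 8
8 = (8)_12 → 64
64 = (5,4)_12 → 41
41 = (3,5)_12 → 34
34 = (2,10)_12 → 104  — 104 repeats.
That took 12 steps.

12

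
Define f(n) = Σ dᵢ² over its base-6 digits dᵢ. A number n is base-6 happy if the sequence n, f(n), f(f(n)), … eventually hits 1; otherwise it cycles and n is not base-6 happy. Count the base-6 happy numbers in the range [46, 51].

46: 46 → 18 → 9 → 10 → 17 → 29 → 41 → 26 → 20 → 13 → 5 → 25 → 17  (repeats 17)
47: 47 → 27 → 25 → 17 → 29 → 41 → 26 → 20 → 13 → 5 → 25  (repeats 25)
48: 48 → 5 → 25 → 17 → 29 → 41 → 26 → 20 → 13 → 5  (repeats 5)
49: 49 → 6 → 1  (reaches 1)
50: 50 → 9 → 10 → 17 → 29 → 41 → 26 → 20 → 13 → 5 → 25 → 17  (repeats 17)
51: 51 → 14 → 8 → 5 → 25 → 17 → 29 → 41 → 26 → 20 → 13 → 5  (repeats 5)
base-6 happy: 49

1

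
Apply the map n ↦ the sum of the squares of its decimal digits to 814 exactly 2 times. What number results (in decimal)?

814 → 81
81 → 65

65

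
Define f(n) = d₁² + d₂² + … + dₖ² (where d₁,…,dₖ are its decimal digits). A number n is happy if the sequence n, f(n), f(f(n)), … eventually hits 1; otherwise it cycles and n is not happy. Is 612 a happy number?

not happy

612 → 41
41 → 17
17 → 50
50 → 25
25 → 29
29 → 85
85 → 89
89 → 145
145 → 42
42 → 20
20 → 4
4 → 16
16 → 37
37 → 58
58 → 89  — 89 already seen; the sequence cycles without reaching 1.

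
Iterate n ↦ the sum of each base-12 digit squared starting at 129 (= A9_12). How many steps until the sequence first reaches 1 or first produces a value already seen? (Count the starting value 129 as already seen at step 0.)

129 = (10,9)_12 → 10² + 9² = 181
181 = (1,3,1)_12 → 1² + 3² + 1² = 11
11 = (11)_12 → 11² = 121
121 = (10,1)_12 → 10² + 1² = 101
101 = (8,5)_12 → 8² + 5² = 89
89 = (7,5)_12 → 7² + 5² = 74
74 = (6,2)_12 → 6² + 2² = 40
40 = (3,4)_12 → 3² + 4² = 25
25 = (2,1)_12 → 2² + 1² = 5
5 = (5)_12 → 5² = 25  — 25 repeats.
That took 10 steps.

10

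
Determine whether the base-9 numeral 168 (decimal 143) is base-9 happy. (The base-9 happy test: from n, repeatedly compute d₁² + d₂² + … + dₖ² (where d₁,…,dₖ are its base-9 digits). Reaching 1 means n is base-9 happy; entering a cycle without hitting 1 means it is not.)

143 = (1,6,8)_9 → 1² + 6² + 8² = 1 + 36 + 64 = 101
101 = (1,2,2)_9 → 1² + 2² + 2² = 1 + 4 + 4 = 9
9 = (1,0)_9 → 1² + 0² = 1 + 0 = 1  — reached 1.

base-9 happy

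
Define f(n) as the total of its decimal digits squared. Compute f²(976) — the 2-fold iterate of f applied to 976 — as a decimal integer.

976 → 9² + 7² + 6² = 81 + 49 + 36 = 166
166 → 1² + 6² + 6² = 1 + 36 + 36 = 73

73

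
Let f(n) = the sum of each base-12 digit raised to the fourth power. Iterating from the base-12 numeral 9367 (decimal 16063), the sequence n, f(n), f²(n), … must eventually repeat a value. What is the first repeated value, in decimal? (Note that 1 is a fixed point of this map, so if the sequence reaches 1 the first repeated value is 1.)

16063 = (9,3,6,7)_12 → 9⁴ + 3⁴ + 6⁴ + 7⁴ = 10339
10339 = (5,11,9,7)_12 → 5⁴ + 11⁴ + 9⁴ + 7⁴ = 24228
24228 = (1,2,0,3,0)_12 → 1⁴ + 2⁴ + 0⁴ + 3⁴ + 0⁴ = 98
98 = (8,2)_12 → 8⁴ + 2⁴ = 4112
4112 = (2,4,6,8)_12 → 2⁴ + 4⁴ + 6⁴ + 8⁴ = 5664
5664 = (3,3,4,0)_12 → 3⁴ + 3⁴ + 4⁴ + 0⁴ = 418
418 = (2,10,10)_12 → 2⁴ + 10⁴ + 10⁴ = 20016
20016 = (11,7,0,0)_12 → 11⁴ + 7⁴ + 0⁴ + 0⁴ = 17042
17042 = (9,10,4,2)_12 → 9⁴ + 10⁴ + 4⁴ + 2⁴ = 16833
16833 = (9,8,10,9)_12 → 9⁴ + 8⁴ + 10⁴ + 9⁴ = 27218
27218 = (1,3,9,0,2)_12 → 1⁴ + 3⁴ + 9⁴ + 0⁴ + 2⁴ = 6659
6659 = (3,10,2,11)_12 → 3⁴ + 10⁴ + 2⁴ + 11⁴ = 24738
24738 = (1,2,3,9,6)_12 → 1⁴ + 2⁴ + 3⁴ + 9⁴ + 6⁴ = 7955
7955 = (4,7,2,11)_12 → 4⁴ + 7⁴ + 2⁴ + 11⁴ = 17314
17314 = (10,0,2,10)_12 → 10⁴ + 0⁴ + 2⁴ + 10⁴ = 20016  — 20016 already appeared earlier.

20016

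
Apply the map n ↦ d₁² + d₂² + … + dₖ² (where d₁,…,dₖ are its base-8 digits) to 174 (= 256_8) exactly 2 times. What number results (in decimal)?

2

174 = (2,5,6)_8 → 2² + 5² + 6² = 4 + 25 + 36 = 65
65 = (1,0,1)_8 → 1² + 0² + 1² = 1 + 0 + 1 = 2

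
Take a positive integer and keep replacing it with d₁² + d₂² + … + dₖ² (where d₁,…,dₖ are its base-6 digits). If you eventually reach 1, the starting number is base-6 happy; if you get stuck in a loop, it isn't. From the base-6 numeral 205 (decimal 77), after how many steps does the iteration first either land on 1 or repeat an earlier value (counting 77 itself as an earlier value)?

9

77 = (2,0,5)_6 → 2² + 0² + 5² = 29
29 = (4,5)_6 → 4² + 5² = 41
41 = (1,0,5)_6 → 1² + 0² + 5² = 26
26 = (4,2)_6 → 4² + 2² = 20
20 = (3,2)_6 → 3² + 2² = 13
13 = (2,1)_6 → 2² + 1² = 5
5 = (5)_6 → 5² = 25
25 = (4,1)_6 → 4² + 1² = 17
17 = (2,5)_6 → 2² + 5² = 29  — 29 repeats.
That took 9 steps.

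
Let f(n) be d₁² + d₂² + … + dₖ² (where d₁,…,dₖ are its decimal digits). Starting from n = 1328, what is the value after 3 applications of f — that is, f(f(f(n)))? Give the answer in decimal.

11

1328 → 78
78 → 113
113 → 11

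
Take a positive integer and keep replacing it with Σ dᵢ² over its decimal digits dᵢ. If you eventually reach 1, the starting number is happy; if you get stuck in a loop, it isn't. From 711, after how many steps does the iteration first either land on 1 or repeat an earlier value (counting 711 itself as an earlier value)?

12

711 → 7² + 1² + 1² = 49 + 1 + 1 = 51
51 → 5² + 1² = 25 + 1 = 26
26 → 2² + 6² = 4 + 36 = 40
40 → 4² + 0² = 16 + 0 = 16
16 → 1² + 6² = 1 + 36 = 37
37 → 3² + 7² = 9 + 49 = 58
58 → 5² + 8² = 25 + 64 = 89
89 → 8² + 9² = 64 + 81 = 145
145 → 1² + 4² + 5² = 1 + 16 + 25 = 42
42 → 4² + 2² = 16 + 4 = 20
20 → 2² + 0² = 4 + 0 = 4
4 → 4² = 16  — 16 repeats.
That took 12 steps.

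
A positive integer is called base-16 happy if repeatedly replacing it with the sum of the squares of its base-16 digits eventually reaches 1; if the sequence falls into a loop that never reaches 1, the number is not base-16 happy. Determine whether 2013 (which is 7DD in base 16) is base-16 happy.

base-16 happy

2013 = (7,13,13)_16 → 7² + 13² + 13² = 387
387 = (1,8,3)_16 → 1² + 8² + 3² = 74
74 = (4,10)_16 → 4² + 10² = 116
116 = (7,4)_16 → 7² + 4² = 65
65 = (4,1)_16 → 4² + 1² = 17
17 = (1,1)_16 → 1² + 1² = 2
2 = (2)_16 → 2² = 4
4 = (4)_16 → 4² = 16
16 = (1,0)_16 → 1² + 0² = 1  — reached 1.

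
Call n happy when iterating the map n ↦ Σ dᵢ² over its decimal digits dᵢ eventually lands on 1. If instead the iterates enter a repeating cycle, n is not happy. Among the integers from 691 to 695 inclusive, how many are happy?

1

691: 691 → 118 → 66 → 72 → 53 → 34 → 25 → 29 → 85 → 89 → 145 → 42 → 20 → 4 → 16 → 37 → 58 → 89  (repeats 89)
692: 692 → 121 → 6 → 36 → 45 → 41 → 17 → 50 → 25 → 29 → 85 → 89 → 145 → 42 → 20 → 4 → 16 → 37 → 58 → 89  (repeats 89)
693: 693 → 126 → 41 → 17 → 50 → 25 → 29 → 85 → 89 → 145 → 42 → 20 → 4 → 16 → 37 → 58 → 89  (repeats 89)
694: 694 → 133 → 19 → 82 → 68 → 100 → 1  (reaches 1)
695: 695 → 142 → 21 → 5 → 25 → 29 → 85 → 89 → 145 → 42 → 20 → 4 → 16 → 37 → 58 → 89  (repeats 89)
happy: 694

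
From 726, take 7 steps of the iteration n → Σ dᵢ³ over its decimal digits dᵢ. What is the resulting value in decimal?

153

726 → 7³ + 2³ + 6³ = 343 + 8 + 216 = 567
567 → 5³ + 6³ + 7³ = 125 + 216 + 343 = 684
684 → 6³ + 8³ + 4³ = 216 + 512 + 64 = 792
792 → 7³ + 9³ + 2³ = 343 + 729 + 8 = 1080
1080 → 1³ + 0³ + 8³ + 0³ = 1 + 0 + 512 + 0 = 513
513 → 5³ + 1³ + 3³ = 125 + 1 + 27 = 153
153 → 1³ + 5³ + 3³ = 1 + 125 + 27 = 153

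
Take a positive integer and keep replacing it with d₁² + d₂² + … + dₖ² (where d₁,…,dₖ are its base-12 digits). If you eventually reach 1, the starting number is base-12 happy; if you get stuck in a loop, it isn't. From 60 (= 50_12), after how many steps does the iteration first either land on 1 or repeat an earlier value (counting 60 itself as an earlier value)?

60 = (5,0)_12 → 5² + 0² = 25 + 0 = 25
25 = (2,1)_12 → 2² + 1² = 4 + 1 = 5
5 = (5)_12 → 5² = 25  — 25 repeats.
That took 3 steps.

3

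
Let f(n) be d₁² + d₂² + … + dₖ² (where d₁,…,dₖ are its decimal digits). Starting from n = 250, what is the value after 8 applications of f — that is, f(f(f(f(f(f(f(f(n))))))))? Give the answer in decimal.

16

250 → 2² + 5² + 0² = 4 + 25 + 0 = 29
29 → 2² + 9² = 4 + 81 = 85
85 → 8² + 5² = 64 + 25 = 89
89 → 8² + 9² = 64 + 81 = 145
145 → 1² + 4² + 5² = 1 + 16 + 25 = 42
42 → 4² + 2² = 16 + 4 = 20
20 → 2² + 0² = 4 + 0 = 4
4 → 4² = 16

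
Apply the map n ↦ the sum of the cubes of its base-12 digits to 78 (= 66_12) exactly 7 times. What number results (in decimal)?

1073

78 = (6,6)_12 → 6³ + 6³ = 432
432 = (3,0,0)_12 → 3³ + 0³ + 0³ = 27
27 = (2,3)_12 → 2³ + 3³ = 35
35 = (2,11)_12 → 2³ + 11³ = 1339
1339 = (9,3,7)_12 → 9³ + 3³ + 7³ = 1099
1099 = (7,7,7)_12 → 7³ + 7³ + 7³ = 1029
1029 = (7,1,9)_12 → 7³ + 1³ + 9³ = 1073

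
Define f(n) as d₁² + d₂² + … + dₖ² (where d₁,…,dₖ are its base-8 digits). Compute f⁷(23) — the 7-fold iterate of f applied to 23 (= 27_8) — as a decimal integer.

16

23 = (2,7)_8 → 2² + 7² = 4 + 49 = 53
53 = (6,5)_8 → 6² + 5² = 36 + 25 = 61
61 = (7,5)_8 → 7² + 5² = 49 + 25 = 74
74 = (1,1,2)_8 → 1² + 1² + 2² = 1 + 1 + 4 = 6
6 = (6)_8 → 6² = 36
36 = (4,4)_8 → 4² + 4² = 16 + 16 = 32
32 = (4,0)_8 → 4² + 0² = 16 + 0 = 16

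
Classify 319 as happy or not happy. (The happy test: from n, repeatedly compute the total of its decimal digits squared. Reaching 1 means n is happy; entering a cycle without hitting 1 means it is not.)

happy

319 → 3² + 1² + 9² = 9 + 1 + 81 = 91
91 → 9² + 1² = 81 + 1 = 82
82 → 8² + 2² = 64 + 4 = 68
68 → 6² + 8² = 36 + 64 = 100
100 → 1² + 0² + 0² = 1 + 0 + 0 = 1  — reached 1.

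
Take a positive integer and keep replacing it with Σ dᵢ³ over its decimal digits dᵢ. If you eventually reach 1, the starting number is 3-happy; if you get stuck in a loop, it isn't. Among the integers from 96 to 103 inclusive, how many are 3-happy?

96: 96 → 945 → 918 → 1242 → 81 → 513 → 153 → 153  (repeats 153)
97: 97 → 1072 → 352 → 160 → 217 → 352  (repeats 352)
98: 98 → 1241 → 74 → 407 → 407  (repeats 407)
99: 99 → 1458 → 702 → 351 → 153 → 153  (repeats 153)
100: 100 → 1  (reaches 1)
101: 101 → 2 → 8 → 512 → 134 → 92 → 737 → 713 → 371 → 371  (repeats 371)
102: 102 → 9 → 729 → 1080 → 513 → 153 → 153  (repeats 153)
103: 103 → 28 → 520 → 133 → 55 → 250 → 133  (repeats 133)
3-happy: 100

1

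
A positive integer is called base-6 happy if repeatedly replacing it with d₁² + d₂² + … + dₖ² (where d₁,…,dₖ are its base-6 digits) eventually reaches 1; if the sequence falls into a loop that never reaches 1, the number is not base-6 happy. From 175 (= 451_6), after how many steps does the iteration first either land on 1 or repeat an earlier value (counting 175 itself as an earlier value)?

175 = (4,5,1)_6 → 4² + 5² + 1² = 42
42 = (1,1,0)_6 → 1² + 1² + 0² = 2
2 = (2)_6 → 2² = 4
4 = (4)_6 → 4² = 16
16 = (2,4)_6 → 2² + 4² = 20
20 = (3,2)_6 → 3² + 2² = 13
13 = (2,1)_6 → 2² + 1² = 5
5 = (5)_6 → 5² = 25
25 = (4,1)_6 → 4² + 1² = 17
17 = (2,5)_6 → 2² + 5² = 29
29 = (4,5)_6 → 4² + 5² = 41
41 = (1,0,5)_6 → 1² + 0² + 5² = 26
26 = (4,2)_6 → 4² + 2² = 20  — 20 repeats.
That took 13 steps.

13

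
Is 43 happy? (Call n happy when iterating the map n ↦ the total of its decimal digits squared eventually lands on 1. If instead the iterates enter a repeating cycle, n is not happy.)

not happy

43 → 4² + 3² = 25
25 → 2² + 5² = 29
29 → 2² + 9² = 85
85 → 8² + 5² = 89
89 → 8² + 9² = 145
145 → 1² + 4² + 5² = 42
42 → 4² + 2² = 20
20 → 2² + 0² = 4
4 → 4² = 16
16 → 1² + 6² = 37
37 → 3² + 7² = 58
58 → 5² + 8² = 89  — 89 already seen; the sequence cycles without reaching 1.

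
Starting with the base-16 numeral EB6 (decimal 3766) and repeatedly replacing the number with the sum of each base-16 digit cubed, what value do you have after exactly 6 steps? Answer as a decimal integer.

3766 = (14,11,6)_16 → 14³ + 11³ + 6³ = 4291
4291 = (1,0,12,3)_16 → 1³ + 0³ + 12³ + 3³ = 1756
1756 = (6,13,12)_16 → 6³ + 13³ + 12³ = 4141
4141 = (1,0,2,13)_16 → 1³ + 0³ + 2³ + 13³ = 2206
2206 = (8,9,14)_16 → 8³ + 9³ + 14³ = 3985
3985 = (15,9,1)_16 → 15³ + 9³ + 1³ = 4105

4105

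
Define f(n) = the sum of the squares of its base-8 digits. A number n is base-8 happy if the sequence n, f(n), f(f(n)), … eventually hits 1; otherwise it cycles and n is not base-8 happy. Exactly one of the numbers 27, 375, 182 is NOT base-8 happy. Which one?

375

27: 27 → 18 → 8 → 1  — reaches 1 (base-8 happy)
375: 375 → 110 → 62 → 85 → 30 → 45 → 50 → 40 → 25 → 10 → 5 → 25  — repeats 25 (not base-8 happy)
182: 182 → 76 → 18 → 8 → 1  — reaches 1 (base-8 happy)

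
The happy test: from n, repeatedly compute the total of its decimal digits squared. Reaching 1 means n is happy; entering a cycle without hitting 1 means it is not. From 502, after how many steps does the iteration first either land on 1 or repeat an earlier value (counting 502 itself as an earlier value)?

502 → 5² + 0² + 2² = 29
29 → 2² + 9² = 85
85 → 8² + 5² = 89
89 → 8² + 9² = 145
145 → 1² + 4² + 5² = 42
42 → 4² + 2² = 20
20 → 2² + 0² = 4
4 → 4² = 16
16 → 1² + 6² = 37
37 → 3² + 7² = 58
58 → 5² + 8² = 89  — 89 repeats.
That took 11 steps.

11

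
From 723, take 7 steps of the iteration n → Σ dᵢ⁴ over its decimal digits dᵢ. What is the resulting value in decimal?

723 → 7⁴ + 2⁴ + 3⁴ = 2498
2498 → 2⁴ + 4⁴ + 9⁴ + 8⁴ = 10929
10929 → 1⁴ + 0⁴ + 9⁴ + 2⁴ + 9⁴ = 13139
13139 → 1⁴ + 3⁴ + 1⁴ + 3⁴ + 9⁴ = 6725
6725 → 6⁴ + 7⁴ + 2⁴ + 5⁴ = 4338
4338 → 4⁴ + 3⁴ + 3⁴ + 8⁴ = 4514
4514 → 4⁴ + 5⁴ + 1⁴ + 4⁴ = 1138

1138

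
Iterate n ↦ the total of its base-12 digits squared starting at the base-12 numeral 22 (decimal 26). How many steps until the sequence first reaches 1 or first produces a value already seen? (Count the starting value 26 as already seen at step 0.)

26 = (2,2)_12 → 2² + 2² = 8
8 = (8)_12 → 8² = 64
64 = (5,4)_12 → 5² + 4² = 41
41 = (3,5)_12 → 3² + 5² = 34
34 = (2,10)_12 → 2² + 10² = 104
104 = (8,8)_12 → 8² + 8² = 128
128 = (10,8)_12 → 10² + 8² = 164
164 = (1,1,8)_12 → 1² + 1² + 8² = 66
66 = (5,6)_12 → 5² + 6² = 61
61 = (5,1)_12 → 5² + 1² = 26  — 26 repeats.
That took 10 steps.

10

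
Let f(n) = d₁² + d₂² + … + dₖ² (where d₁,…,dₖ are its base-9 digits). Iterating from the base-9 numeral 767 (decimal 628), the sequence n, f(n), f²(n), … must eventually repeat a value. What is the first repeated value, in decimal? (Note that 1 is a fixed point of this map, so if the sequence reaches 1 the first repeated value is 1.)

50

628 = (7,6,7)_9 → 7² + 6² + 7² = 49 + 36 + 49 = 134
134 = (1,5,8)_9 → 1² + 5² + 8² = 1 + 25 + 64 = 90
90 = (1,1,0)_9 → 1² + 1² + 0² = 1 + 1 + 0 = 2
2 = (2)_9 → 2² = 4
4 = (4)_9 → 4² = 16
16 = (1,7)_9 → 1² + 7² = 1 + 49 = 50
50 = (5,5)_9 → 5² + 5² = 25 + 25 = 50  — 50 already appeared earlier.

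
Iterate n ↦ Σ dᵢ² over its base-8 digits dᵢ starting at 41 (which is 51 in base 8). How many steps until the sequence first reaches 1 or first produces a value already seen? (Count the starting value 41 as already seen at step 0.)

41 = (5,1)_8 → 5² + 1² = 25 + 1 = 26
26 = (3,2)_8 → 3² + 2² = 9 + 4 = 13
13 = (1,5)_8 → 1² + 5² = 1 + 25 = 26  — 26 repeats.
That took 3 steps.

3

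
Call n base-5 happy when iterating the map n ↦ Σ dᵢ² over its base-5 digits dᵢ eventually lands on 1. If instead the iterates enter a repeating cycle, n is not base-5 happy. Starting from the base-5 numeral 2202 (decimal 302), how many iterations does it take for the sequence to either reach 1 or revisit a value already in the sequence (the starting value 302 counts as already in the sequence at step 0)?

6

302 = (2,2,0,2)_5 → 2² + 2² + 0² + 2² = 12
12 = (2,2)_5 → 2² + 2² = 8
8 = (1,3)_5 → 1² + 3² = 10
10 = (2,0)_5 → 2² + 0² = 4
4 = (4)_5 → 4² = 16
16 = (3,1)_5 → 3² + 1² = 10  — 10 repeats.
That took 6 steps.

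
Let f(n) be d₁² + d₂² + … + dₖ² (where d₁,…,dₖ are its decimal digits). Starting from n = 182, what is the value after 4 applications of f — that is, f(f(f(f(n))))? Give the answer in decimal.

26

182 → 1² + 8² + 2² = 69
69 → 6² + 9² = 117
117 → 1² + 1² + 7² = 51
51 → 5² + 1² = 26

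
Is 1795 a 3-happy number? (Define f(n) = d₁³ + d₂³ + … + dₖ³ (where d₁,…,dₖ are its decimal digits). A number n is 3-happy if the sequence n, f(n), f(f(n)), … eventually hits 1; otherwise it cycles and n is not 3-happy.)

1795 → 1³ + 7³ + 9³ + 5³ = 1 + 343 + 729 + 125 = 1198
1198 → 1³ + 1³ + 9³ + 8³ = 1 + 1 + 729 + 512 = 1243
1243 → 1³ + 2³ + 4³ + 3³ = 1 + 8 + 64 + 27 = 100
100 → 1³ + 0³ + 0³ = 1 + 0 + 0 = 1  — reached 1.

3-happy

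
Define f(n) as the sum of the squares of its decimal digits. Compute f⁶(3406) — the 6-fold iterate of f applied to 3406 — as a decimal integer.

42

3406 → 3² + 4² + 0² + 6² = 9 + 16 + 0 + 36 = 61
61 → 6² + 1² = 36 + 1 = 37
37 → 3² + 7² = 9 + 49 = 58
58 → 5² + 8² = 25 + 64 = 89
89 → 8² + 9² = 64 + 81 = 145
145 → 1² + 4² + 5² = 1 + 16 + 25 = 42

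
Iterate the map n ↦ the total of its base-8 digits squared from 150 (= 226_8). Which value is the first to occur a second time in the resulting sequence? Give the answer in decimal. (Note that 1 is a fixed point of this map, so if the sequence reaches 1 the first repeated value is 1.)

26

150 = (2,2,6)_8 → 2² + 2² + 6² = 44
44 = (5,4)_8 → 5² + 4² = 41
41 = (5,1)_8 → 5² + 1² = 26
26 = (3,2)_8 → 3² + 2² = 13
13 = (1,5)_8 → 1² + 5² = 26  — 26 already appeared earlier.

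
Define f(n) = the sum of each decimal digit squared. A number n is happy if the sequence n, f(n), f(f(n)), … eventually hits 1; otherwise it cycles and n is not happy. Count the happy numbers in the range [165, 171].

165: 165 → 62 → 40 → 16 → 37 → 58 → 89 → 145 → 42 → 20 → 4 → 16  — not happy
166: 166 → 73 → 58 → 89 → 145 → 42 → 20 → 4 → 16 → 37 → 58  — not happy
167: 167 → 86 → 100 → 1  — happy
168: 168 → 101 → 2 → 4 → 16 → 37 → 58 → 89 → 145 → 42 → 20 → 4  — not happy
169: 169 → 118 → 66 → 72 → 53 → 34 → 25 → 29 → 85 → 89 → 145 → 42 → 20 → 4 → 16 → 37 → 58 → 89  — not happy
170: 170 → 50 → 25 → 29 → 85 → 89 → 145 → 42 → 20 → 4 → 16 → 37 → 58 → 89  — not happy
171: 171 → 51 → 26 → 40 → 16 → 37 → 58 → 89 → 145 → 42 → 20 → 4 → 16  — not happy
happy: 167

1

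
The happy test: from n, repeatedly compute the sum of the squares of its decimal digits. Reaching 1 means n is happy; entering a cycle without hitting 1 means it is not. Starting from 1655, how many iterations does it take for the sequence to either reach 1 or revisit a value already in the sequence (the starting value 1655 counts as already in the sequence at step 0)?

13

1655 → 1² + 6² + 5² + 5² = 87
87 → 8² + 7² = 113
113 → 1² + 1² + 3² = 11
11 → 1² + 1² = 2
2 → 2² = 4
4 → 4² = 16
16 → 1² + 6² = 37
37 → 3² + 7² = 58
58 → 5² + 8² = 89
89 → 8² + 9² = 145
145 → 1² + 4² + 5² = 42
42 → 4² + 2² = 20
20 → 2² + 0² = 4  — 4 repeats.
That took 13 steps.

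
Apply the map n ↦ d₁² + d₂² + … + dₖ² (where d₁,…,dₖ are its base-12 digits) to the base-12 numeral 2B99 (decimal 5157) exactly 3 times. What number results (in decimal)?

5157 = (2,11,9,9)_12 → 2² + 11² + 9² + 9² = 287
287 = (1,11,11)_12 → 1² + 11² + 11² = 243
243 = (1,8,3)_12 → 1² + 8² + 3² = 74

74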